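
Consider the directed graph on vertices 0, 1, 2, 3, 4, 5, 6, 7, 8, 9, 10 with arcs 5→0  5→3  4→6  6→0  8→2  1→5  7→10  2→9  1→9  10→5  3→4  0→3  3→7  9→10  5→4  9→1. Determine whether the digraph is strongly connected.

No

There is no directed path from 9 to 8, so the graph is not strongly connected.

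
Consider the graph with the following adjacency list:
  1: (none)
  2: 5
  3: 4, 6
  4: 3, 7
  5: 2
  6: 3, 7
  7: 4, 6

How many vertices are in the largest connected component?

4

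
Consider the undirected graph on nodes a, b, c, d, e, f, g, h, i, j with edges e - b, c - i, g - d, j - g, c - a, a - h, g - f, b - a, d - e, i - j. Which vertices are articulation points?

a, g

Removing a increases the component count from 1 to 2, so a is a cut vertex.
Removing g increases the component count from 1 to 2, so g is a cut vertex.
By contrast removing d leaves 1 component; it is not a cut vertex. No other vertex is a cut vertex either.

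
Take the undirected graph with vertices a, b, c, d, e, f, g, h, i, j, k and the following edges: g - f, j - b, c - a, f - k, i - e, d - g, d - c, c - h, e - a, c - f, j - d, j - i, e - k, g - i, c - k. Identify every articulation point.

Removing c increases the component count from 1 to 2, so c is a cut vertex.
Removing j increases the component count from 1 to 2, so j is a cut vertex.
By contrast removing g leaves 1 component; it is not a cut vertex. No other vertex is a cut vertex either.

c, j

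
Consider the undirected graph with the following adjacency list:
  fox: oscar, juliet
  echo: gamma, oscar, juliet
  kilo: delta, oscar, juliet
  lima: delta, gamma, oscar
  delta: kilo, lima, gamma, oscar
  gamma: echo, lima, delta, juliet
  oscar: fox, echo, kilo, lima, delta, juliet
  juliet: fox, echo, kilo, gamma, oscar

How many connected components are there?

Starting from fox we can reach fox, echo, kilo, lima, delta, gamma, oscar, juliet. That is one component of size 8.
Total: 1 component.

1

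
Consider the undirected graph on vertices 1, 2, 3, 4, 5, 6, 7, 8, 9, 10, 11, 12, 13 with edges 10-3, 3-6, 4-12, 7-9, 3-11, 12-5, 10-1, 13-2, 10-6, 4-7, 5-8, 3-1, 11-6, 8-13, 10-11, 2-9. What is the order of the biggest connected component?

8

Starting from 1 we can reach 1, 3, 6, 10, 11. That is one component of size 5.
Starting from 2 we can reach 2, 4, 5, 7, 8, 9, 12, 13. That is one component of size 8.
The largest has 8 vertices.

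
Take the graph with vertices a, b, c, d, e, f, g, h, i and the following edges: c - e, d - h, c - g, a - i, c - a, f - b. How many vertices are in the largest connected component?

Starting from d we can reach d, h. That is one component of size 2.
Starting from b we can reach b, f. That is one component of size 2.
Starting from a we can reach a, c, e, g, i. That is one component of size 5.
The largest has 5 vertices.

5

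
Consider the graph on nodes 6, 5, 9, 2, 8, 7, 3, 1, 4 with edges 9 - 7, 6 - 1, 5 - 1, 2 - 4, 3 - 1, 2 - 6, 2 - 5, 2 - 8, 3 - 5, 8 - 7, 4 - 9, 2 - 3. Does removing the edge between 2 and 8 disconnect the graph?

After removing 2 - 8, the path 2-4-9-7-8 still connects them, so the edge is not a bridge.

No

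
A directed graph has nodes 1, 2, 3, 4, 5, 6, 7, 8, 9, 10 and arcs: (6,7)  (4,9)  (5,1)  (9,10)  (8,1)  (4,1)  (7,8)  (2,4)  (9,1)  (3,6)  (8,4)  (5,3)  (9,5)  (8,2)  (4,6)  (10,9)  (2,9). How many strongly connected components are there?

2

{2, 3, 4, 5, 6, 7, 8, 9, 10} are all mutually reachable — one SCC of size 9.
{1} is an SCC by itself.
That gives 2 strongly connected components.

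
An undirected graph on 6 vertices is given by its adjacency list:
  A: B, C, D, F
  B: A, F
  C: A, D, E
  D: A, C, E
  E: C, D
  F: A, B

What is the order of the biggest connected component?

6

Starting from A we can reach A, B, C, D, E, F. That is one component of size 6.
The largest has 6 vertices.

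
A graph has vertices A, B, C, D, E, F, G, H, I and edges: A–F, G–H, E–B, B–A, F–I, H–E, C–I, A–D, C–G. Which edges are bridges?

The edges on the cycle C-G-H-E-B-A-F-I-C are not bridges since each lies on that cycle.
But removing D–A disconnects D from A — this is a bridge.

A-D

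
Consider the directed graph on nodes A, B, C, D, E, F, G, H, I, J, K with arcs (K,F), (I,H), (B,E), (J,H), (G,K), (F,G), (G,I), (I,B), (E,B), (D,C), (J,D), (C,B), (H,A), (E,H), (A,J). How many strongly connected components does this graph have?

3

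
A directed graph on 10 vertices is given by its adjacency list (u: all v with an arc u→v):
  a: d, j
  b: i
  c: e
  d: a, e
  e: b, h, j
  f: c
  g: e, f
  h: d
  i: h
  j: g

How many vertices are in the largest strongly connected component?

10

{a, b, c, d, e, f, g, h, i, j} are all mutually reachable — one SCC of size 10.
The largest has 10 vertices.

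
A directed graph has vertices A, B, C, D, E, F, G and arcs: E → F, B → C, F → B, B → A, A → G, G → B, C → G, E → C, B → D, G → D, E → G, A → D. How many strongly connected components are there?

{A, B, C, G} are all mutually reachable — one SCC of size 4.
{F} is an SCC by itself.
{E} is an SCC by itself.
{D} is an SCC by itself.
That gives 4 strongly connected components.

4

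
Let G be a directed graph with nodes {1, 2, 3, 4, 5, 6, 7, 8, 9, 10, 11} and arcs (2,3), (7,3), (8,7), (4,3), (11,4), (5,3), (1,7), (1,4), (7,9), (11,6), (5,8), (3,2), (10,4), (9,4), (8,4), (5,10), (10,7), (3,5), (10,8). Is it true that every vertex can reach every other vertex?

No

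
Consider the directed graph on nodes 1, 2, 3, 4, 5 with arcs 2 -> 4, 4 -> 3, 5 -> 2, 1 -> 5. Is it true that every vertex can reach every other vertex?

No

There is no directed path from 3 to 1, so the graph is not strongly connected.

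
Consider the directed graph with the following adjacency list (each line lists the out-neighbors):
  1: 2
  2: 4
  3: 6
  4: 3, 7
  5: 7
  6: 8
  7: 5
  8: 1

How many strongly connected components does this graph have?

{1, 2, 3, 4, 6, 8} are all mutually reachable — one SCC of size 6.
{5, 7} are all mutually reachable — one SCC of size 2.
That gives 2 strongly connected components.

2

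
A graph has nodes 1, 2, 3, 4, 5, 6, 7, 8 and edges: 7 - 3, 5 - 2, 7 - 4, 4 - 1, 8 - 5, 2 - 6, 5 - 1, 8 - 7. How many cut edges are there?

The edges on the cycle 8-5-1-4-7-8 are not bridges since each lies on that cycle.
But removing 2 - 6 disconnects 2 from 6; removing 2 - 5 disconnects 2 from 5; removing 3 - 7 disconnects 3 from 7 — these are bridges.
That makes 3 bridges.

3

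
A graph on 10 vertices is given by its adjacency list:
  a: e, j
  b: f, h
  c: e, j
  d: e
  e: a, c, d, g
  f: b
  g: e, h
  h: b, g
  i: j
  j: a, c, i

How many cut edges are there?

The edges on the cycle c-j-a-e-c are not bridges since each lies on that cycle.
But removing e-g disconnects e from g; removing g-h disconnects g from h; removing h-b disconnects h from b; removing f-b disconnects f from b — these are bridges.
In total 6 edges are bridges.

6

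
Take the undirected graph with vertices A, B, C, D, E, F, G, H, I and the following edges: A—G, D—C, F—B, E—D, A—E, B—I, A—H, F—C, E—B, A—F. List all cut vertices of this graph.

A, B

Removing A increases the component count from 1 to 3, so A is a cut vertex.
Removing B increases the component count from 1 to 2, so B is a cut vertex.
By contrast removing G leaves 1 component; it is not a cut vertex. No other vertex is a cut vertex either.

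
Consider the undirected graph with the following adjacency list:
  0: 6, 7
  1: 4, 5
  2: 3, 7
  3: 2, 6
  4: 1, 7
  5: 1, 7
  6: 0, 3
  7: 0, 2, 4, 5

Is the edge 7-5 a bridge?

No

After removing 7-5, the path 7-4-1-5 still connects them, so the edge is not a bridge.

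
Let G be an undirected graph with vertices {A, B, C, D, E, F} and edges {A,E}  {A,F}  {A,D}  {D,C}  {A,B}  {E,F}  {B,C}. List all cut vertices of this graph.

A

Removing A increases the component count from 1 to 2, so A is a cut vertex.
By contrast removing D leaves 1 component; it is not a cut vertex. No other vertex is a cut vertex either.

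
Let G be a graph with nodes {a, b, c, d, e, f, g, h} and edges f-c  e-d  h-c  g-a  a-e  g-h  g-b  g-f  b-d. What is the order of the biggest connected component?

8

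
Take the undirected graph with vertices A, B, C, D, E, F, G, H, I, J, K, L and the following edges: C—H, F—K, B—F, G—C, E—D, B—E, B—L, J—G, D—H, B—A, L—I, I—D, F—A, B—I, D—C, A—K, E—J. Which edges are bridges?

none

The edges on the cycle B-F-K-A-B are not bridges since each lies on that cycle.
Every edge lies on some cycle, so there are no bridges.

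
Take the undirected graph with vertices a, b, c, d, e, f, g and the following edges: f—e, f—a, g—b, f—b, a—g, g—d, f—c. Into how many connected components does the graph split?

1

Starting from a we can reach a, b, c, d, e, f, g. That is one component of size 7.
Total: 1 component.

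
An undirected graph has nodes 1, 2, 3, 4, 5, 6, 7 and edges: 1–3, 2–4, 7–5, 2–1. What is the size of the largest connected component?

4

6 is isolated — a component by itself.
Starting from 5 we can reach 5, 7. That is one component of size 2.
Starting from 1 we can reach 1, 2, 3, 4. That is one component of size 4.
The largest has 4 vertices.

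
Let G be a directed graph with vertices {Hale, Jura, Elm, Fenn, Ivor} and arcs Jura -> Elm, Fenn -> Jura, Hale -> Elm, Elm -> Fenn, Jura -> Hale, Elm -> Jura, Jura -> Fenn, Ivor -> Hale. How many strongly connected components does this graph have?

{Elm, Fenn, Hale, Jura} are all mutually reachable — one SCC of size 4.
{Ivor} is an SCC by itself.
That gives 2 strongly connected components.

2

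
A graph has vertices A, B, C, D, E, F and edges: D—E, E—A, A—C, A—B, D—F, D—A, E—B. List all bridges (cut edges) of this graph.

The edges on the cycle D-E-A-D are not bridges since each lies on that cycle.
But removing D—F disconnects D from F; removing A—C disconnects A from C — these are bridges.

A-C, D-F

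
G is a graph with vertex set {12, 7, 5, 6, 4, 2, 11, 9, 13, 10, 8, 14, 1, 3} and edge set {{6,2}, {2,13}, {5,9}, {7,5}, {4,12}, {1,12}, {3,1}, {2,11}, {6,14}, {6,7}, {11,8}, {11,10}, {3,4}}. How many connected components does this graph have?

Starting from 1 we can reach 1, 3, 4, 12. That is one component of size 4.
Starting from 2 we can reach 2, 5, 6, 7, 8, 9, 10, 11, 13, 14. That is one component of size 10.
Total: 2 components.

2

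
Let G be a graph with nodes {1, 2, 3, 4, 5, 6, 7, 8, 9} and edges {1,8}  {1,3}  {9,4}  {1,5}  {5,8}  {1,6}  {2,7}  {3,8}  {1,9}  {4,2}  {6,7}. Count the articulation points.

1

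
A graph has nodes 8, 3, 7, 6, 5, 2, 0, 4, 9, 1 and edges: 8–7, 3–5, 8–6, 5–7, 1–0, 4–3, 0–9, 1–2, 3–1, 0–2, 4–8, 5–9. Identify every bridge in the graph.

6-8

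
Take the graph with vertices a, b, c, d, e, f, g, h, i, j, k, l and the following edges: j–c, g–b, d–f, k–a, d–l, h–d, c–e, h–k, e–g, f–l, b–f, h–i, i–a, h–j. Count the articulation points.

Removing h increases the component count from 1 to 2, so h is a cut vertex.
By contrast removing b leaves 1 component; it is not a cut vertex. No other vertex is a cut vertex either.

1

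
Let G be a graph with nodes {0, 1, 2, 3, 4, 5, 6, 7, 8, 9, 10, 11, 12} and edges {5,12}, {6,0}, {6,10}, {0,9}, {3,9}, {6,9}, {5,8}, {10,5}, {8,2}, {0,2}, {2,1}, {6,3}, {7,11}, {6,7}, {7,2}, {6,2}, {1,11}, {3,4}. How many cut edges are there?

The edges on the cycle 6-3-9-0-6 are not bridges since each lies on that cycle.
But removing 12—5 disconnects 12 from 5; removing 4—3 disconnects 4 from 3 — these are bridges.
That makes 2 bridges.

2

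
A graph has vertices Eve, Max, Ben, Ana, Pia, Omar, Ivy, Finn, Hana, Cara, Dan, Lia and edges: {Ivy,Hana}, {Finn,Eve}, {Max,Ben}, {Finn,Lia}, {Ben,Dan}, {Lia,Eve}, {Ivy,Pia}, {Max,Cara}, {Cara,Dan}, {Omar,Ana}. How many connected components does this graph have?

4

Starting from Ana we can reach Ana, Omar. That is one component of size 2.
Starting from Ivy we can reach Ivy, Pia, Hana. That is one component of size 3.
Starting from Eve we can reach Eve, Lia, Finn. That is one component of size 3.
Starting from Ben we can reach Ben, Dan, Max, Cara. That is one component of size 4.
Total: 4 components.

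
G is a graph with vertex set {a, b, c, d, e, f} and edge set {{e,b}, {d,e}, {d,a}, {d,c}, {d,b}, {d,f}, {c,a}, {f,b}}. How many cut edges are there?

The edges on the cycle d-c-a-d are not bridges since each lies on that cycle.
Every edge lies on some cycle, so there are no bridges.

0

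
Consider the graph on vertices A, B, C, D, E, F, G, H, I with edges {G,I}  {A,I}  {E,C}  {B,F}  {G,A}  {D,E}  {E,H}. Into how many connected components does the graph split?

3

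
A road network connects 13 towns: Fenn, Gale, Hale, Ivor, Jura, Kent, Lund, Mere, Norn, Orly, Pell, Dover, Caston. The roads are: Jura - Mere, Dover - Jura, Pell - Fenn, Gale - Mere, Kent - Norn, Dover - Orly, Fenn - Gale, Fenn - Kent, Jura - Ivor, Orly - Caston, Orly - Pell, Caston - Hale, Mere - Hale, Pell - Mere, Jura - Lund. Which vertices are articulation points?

Removing Fenn increases the component count from 1 to 2, so Fenn is a cut vertex.
Removing Jura increases the component count from 1 to 3, so Jura is a cut vertex.
Removing Kent increases the component count from 1 to 2, so Kent is a cut vertex.
By contrast removing Ivor leaves 1 component; it is not a cut vertex. No other vertex is a cut vertex either.

Fenn, Jura, Kent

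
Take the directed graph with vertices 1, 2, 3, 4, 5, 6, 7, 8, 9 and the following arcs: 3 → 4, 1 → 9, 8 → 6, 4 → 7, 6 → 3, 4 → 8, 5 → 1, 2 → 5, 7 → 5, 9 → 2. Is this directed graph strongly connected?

No

There is no directed path from 7 to 8, so the graph is not strongly connected.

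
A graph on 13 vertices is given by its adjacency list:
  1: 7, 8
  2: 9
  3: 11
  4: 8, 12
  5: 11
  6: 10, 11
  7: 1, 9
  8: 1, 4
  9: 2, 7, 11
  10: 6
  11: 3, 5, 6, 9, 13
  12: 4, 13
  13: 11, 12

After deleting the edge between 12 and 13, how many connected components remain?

12 and 13 are still connected via 12-4-8-1-7-9-11-13, so the component count stays at 1.

1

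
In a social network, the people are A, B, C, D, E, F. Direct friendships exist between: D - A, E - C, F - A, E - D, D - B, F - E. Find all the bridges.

B-D, C-E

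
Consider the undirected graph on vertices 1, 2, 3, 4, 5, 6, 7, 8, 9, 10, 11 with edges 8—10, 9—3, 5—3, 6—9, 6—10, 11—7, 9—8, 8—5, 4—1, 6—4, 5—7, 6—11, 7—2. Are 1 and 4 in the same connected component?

From 1 we can reach 1, 2, 3, 4, 5, 6, 7, 8, 9, 10, 11, which includes 4.

Yes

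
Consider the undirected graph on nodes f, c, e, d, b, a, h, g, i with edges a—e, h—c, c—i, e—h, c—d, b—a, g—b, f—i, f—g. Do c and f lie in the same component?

From c we can reach a, b, c, d, e, f, g, h, i, which includes f.

Yes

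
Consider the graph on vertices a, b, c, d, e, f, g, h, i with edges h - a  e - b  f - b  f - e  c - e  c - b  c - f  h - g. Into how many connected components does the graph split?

d is isolated — a component by itself.
i is isolated — a component by itself.
Starting from a we can reach a, g, h. That is one component of size 3.
Starting from b we can reach b, c, e, f. That is one component of size 4.
Total: 4 components.

4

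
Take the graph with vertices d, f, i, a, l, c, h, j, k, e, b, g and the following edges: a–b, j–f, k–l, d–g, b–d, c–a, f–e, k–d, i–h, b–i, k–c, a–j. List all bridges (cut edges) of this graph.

The edges on the cycle k-c-a-b-d-k are not bridges since each lies on that cycle.
But removing k–l disconnects k from l; removing a–j disconnects a from j; removing i–b disconnects i from b; removing e–f disconnects e from f — these are bridges.
In total 7 edges are bridges.

a-j, b-i, d-g, e-f, f-j, h-i, k-l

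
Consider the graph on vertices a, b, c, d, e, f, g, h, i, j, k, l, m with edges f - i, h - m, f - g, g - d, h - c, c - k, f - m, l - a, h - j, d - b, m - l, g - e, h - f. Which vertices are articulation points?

c, d, f, g, h, l, m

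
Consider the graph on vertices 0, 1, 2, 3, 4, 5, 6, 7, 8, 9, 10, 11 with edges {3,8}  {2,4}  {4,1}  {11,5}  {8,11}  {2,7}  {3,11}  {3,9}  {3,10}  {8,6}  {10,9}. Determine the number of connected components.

3

0 is isolated — a component by itself.
Starting from 1 we can reach 1, 2, 4, 7. That is one component of size 4.
Starting from 3 we can reach 3, 5, 6, 8, 9, 10, 11. That is one component of size 7.
Total: 3 components.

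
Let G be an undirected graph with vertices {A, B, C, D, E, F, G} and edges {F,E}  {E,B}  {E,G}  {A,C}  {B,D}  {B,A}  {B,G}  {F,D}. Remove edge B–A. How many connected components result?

2

Before removal there is 1 component.
B–A is a bridge — removing it separates B's side from A's side.
After removal: 2 components.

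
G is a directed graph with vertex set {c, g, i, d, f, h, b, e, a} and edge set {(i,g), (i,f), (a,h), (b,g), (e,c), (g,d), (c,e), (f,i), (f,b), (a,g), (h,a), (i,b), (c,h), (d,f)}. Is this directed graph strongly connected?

No

There is no directed path from d to e, so the graph is not strongly connected.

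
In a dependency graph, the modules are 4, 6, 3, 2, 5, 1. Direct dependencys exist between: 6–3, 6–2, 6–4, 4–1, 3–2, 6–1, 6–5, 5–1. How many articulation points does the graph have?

Removing 6 increases the component count from 1 to 2, so 6 is a cut vertex.
By contrast removing 3 leaves 1 component; it is not a cut vertex. No other vertex is a cut vertex either.

1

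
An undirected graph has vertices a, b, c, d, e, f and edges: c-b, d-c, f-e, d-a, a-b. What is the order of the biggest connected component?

Starting from e we can reach e, f. That is one component of size 2.
Starting from a we can reach a, b, c, d. That is one component of size 4.
The largest has 4 vertices.

4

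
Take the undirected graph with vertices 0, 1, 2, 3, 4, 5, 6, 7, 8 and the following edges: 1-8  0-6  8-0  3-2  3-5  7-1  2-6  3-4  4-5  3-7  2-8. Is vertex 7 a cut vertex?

No

Deleting 7 leaves 1 component (was 1) (its neighbors 1, 3 remain connected to each other), so 7 is not a cut vertex.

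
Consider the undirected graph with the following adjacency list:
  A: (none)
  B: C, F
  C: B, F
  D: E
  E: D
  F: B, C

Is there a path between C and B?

From C we can reach B, C, F, which includes B.

Yes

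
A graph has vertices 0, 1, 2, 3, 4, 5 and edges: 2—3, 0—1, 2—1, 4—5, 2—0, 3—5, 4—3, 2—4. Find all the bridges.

The edges on the cycle 2-0-1-2 are not bridges since each lies on that cycle.
Every edge lies on some cycle, so there are no bridges.

none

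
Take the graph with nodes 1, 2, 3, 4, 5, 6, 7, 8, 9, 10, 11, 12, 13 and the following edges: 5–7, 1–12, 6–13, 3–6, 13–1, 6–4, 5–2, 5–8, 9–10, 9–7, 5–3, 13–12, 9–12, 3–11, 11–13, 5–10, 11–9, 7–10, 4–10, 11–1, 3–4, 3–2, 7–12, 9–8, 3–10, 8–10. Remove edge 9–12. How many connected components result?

1

9 and 12 are still connected via 9-7-12, so the component count stays at 1.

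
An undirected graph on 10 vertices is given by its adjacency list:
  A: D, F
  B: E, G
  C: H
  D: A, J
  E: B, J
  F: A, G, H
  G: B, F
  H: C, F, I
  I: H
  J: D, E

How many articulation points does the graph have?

2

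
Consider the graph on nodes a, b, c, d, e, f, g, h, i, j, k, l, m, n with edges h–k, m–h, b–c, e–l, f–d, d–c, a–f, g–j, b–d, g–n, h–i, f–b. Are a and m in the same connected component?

No

The component containing a is {a, b, c, d, f}, and m is not in it.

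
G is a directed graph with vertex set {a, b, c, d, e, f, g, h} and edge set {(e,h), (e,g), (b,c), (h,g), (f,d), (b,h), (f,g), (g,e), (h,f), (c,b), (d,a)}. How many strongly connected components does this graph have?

4

{e, f, g, h} are all mutually reachable — one SCC of size 4.
{b, c} are all mutually reachable — one SCC of size 2.
{a} is an SCC by itself.
{d} is an SCC by itself.
That gives 4 strongly connected components.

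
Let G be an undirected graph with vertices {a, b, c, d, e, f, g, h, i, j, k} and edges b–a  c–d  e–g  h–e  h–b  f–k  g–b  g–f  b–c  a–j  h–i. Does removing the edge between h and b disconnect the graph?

No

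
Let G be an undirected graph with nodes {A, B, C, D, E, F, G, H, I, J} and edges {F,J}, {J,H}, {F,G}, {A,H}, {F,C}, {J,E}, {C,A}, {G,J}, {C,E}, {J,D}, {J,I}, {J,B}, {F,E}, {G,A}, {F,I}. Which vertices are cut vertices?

Removing J increases the component count from 1 to 3, so J is a cut vertex.
By contrast removing B leaves 1 component; it is not a cut vertex. No other vertex is a cut vertex either.

J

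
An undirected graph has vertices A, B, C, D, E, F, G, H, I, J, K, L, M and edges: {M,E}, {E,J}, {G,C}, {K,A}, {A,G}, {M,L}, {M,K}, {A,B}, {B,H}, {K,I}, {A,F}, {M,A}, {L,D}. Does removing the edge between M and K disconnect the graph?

No

After removing M–K, the path M-A-K still connects them, so the edge is not a bridge.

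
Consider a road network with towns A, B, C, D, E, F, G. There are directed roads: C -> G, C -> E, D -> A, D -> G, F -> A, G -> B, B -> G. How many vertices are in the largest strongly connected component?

{B, G} are all mutually reachable — one SCC of size 2.
{E} is an SCC by itself.
{D} is an SCC by itself.
{A} is an SCC by itself.
{C} is an SCC by itself.
(and 1 more singleton SCC)
The largest has 2 vertices.

2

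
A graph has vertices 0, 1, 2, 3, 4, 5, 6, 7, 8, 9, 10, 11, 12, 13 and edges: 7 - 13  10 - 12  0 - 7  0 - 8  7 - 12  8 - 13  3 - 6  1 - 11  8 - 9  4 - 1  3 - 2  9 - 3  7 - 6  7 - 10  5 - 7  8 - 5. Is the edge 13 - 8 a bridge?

After removing 13 - 8, the path 13-7-0-8 still connects them, so the edge is not a bridge.

No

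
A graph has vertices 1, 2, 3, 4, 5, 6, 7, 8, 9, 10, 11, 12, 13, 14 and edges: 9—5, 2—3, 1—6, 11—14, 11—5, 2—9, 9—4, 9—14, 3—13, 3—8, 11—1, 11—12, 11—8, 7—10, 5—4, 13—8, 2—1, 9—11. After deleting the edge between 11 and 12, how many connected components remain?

3

Before removal there are 2 components.
11—12 is a bridge — removing it separates 11's side from 12's side.
After removal: 3 components.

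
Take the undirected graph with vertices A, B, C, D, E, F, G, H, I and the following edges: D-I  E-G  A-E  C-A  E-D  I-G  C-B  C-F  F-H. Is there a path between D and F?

Yes

From D we can reach A, B, C, D, E, F, G, H, I, which includes F.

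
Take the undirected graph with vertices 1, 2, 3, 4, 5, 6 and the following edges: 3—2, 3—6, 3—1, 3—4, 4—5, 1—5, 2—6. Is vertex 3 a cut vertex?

Deleting 3 raises the number of components from 1 to 2, so 3 is a cut vertex.

Yes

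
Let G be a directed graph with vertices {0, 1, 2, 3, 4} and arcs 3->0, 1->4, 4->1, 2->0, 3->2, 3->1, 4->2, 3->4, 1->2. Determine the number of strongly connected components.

{1, 4} are all mutually reachable — one SCC of size 2.
{0} is an SCC by itself.
{2} is an SCC by itself.
{3} is an SCC by itself.
That gives 4 strongly connected components.

4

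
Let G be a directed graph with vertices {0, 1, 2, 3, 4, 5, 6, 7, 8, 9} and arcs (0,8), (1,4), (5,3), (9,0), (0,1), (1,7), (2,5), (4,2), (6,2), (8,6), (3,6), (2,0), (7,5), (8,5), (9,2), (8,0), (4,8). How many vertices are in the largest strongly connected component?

{0, 1, 2, 3, 4, 5, 6, 7, 8} are all mutually reachable — one SCC of size 9.
{9} is an SCC by itself.
The largest has 9 vertices.

9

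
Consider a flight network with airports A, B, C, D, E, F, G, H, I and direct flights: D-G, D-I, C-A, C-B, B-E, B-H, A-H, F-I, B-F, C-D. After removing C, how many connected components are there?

1

With C gone, the remaining components are: {A, B, D, E, F, G, H, I}.
That is 1 component.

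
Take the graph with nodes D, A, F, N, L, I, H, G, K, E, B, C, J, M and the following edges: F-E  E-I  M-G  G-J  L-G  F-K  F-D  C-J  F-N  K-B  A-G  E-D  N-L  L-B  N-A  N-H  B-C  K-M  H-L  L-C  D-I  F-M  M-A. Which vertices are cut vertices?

F

Removing F increases the component count from 1 to 2, so F is a cut vertex.
By contrast removing C leaves 1 component; it is not a cut vertex. No other vertex is a cut vertex either.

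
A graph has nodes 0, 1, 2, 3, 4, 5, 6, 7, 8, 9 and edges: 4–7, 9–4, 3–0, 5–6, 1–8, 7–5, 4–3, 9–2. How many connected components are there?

Starting from 1 we can reach 1, 8. That is one component of size 2.
Starting from 0 we can reach 0, 2, 3, 4, 5, 6, 7, 9. That is one component of size 8.
Total: 2 components.

2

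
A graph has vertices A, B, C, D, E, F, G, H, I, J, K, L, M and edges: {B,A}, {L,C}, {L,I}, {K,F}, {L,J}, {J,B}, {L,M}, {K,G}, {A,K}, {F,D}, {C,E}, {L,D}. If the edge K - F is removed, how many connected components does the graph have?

2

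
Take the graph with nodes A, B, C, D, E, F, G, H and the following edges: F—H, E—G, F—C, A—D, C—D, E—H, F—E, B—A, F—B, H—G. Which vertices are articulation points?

F

Removing F increases the component count from 1 to 2, so F is a cut vertex.
By contrast removing A leaves 1 component; it is not a cut vertex. No other vertex is a cut vertex either.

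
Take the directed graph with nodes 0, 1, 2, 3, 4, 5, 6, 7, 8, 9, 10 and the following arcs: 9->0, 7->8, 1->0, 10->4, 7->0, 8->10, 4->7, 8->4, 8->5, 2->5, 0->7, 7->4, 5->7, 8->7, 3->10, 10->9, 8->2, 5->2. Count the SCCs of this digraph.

{0, 2, 4, 5, 7, 8, 9, 10} are all mutually reachable — one SCC of size 8.
{3} is an SCC by itself.
{6} is an SCC by itself.
{1} is an SCC by itself.
That gives 4 strongly connected components.

4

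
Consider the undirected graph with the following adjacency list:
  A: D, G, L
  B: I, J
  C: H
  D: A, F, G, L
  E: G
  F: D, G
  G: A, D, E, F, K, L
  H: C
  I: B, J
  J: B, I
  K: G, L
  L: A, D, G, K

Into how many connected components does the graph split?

Starting from C we can reach C, H. That is one component of size 2.
Starting from B we can reach B, I, J. That is one component of size 3.
Starting from A we can reach A, D, E, F, G, K, L. That is one component of size 7.
Total: 3 components.

3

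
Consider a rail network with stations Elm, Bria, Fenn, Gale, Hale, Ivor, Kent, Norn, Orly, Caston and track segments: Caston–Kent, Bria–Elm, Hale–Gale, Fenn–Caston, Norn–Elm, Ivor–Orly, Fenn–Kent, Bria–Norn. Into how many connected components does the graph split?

4

Starting from Ivor we can reach Ivor, Orly. That is one component of size 2.
Starting from Gale we can reach Gale, Hale. That is one component of size 2.
Starting from Fenn we can reach Fenn, Kent, Caston. That is one component of size 3.
Starting from Elm we can reach Elm, Bria, Norn. That is one component of size 3.
Total: 4 components.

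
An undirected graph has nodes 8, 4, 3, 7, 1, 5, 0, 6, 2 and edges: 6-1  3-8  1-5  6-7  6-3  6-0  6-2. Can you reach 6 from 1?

Yes

From 1 we can reach 0, 1, 2, 3, 5, 6, 7, 8, which includes 6.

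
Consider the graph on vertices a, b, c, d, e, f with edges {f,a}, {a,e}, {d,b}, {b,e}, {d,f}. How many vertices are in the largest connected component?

c is isolated — a component by itself.
Starting from a we can reach a, b, d, e, f. That is one component of size 5.
The largest has 5 vertices.

5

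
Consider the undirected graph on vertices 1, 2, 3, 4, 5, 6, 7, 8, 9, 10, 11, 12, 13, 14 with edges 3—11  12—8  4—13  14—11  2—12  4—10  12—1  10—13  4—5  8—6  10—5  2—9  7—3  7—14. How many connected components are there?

3

Starting from 4 we can reach 4, 5, 10, 13. That is one component of size 4.
Starting from 3 we can reach 3, 7, 11, 14. That is one component of size 4.
Starting from 1 we can reach 1, 2, 6, 8, 9, 12. That is one component of size 6.
Total: 3 components.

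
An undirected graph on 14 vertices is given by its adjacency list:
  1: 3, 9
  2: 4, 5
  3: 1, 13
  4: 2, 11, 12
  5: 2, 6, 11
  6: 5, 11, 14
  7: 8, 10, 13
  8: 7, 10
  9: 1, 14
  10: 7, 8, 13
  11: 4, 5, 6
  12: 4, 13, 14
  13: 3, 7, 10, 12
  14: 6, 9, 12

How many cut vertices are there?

Removing 13 increases the component count from 1 to 2, so 13 is a cut vertex.
By contrast removing 4 leaves 1 component; it is not a cut vertex. No other vertex is a cut vertex either.

1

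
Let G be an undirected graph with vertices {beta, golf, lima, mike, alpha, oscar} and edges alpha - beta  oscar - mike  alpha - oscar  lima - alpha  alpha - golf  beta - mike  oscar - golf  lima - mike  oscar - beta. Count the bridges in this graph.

0

The edges on the cycle alpha-oscar-golf-alpha are not bridges since each lies on that cycle.
Every edge lies on some cycle, so there are no bridges.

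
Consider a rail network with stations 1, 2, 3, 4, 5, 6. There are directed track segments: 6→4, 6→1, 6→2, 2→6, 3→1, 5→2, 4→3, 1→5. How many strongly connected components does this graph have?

{1, 2, 3, 4, 5, 6} are all mutually reachable — one SCC of size 6.
That gives 1 strongly connected component.

1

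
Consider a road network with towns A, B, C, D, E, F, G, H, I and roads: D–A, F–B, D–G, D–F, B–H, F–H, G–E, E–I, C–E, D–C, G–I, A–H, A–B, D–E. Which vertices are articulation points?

Removing D increases the component count from 1 to 2, so D is a cut vertex.
By contrast removing A leaves 1 component; it is not a cut vertex. No other vertex is a cut vertex either.

D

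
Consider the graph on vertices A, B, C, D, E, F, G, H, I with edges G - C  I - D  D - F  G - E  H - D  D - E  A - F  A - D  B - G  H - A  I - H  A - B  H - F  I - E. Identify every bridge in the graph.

C-G

The edges on the cycle I-H-A-B-G-E-I are not bridges since each lies on that cycle.
But removing G - C disconnects G from C — this is a bridge.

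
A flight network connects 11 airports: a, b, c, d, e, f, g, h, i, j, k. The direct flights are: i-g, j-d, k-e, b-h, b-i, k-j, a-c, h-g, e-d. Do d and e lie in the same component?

Yes

From d we can reach d, e, j, k, which includes e.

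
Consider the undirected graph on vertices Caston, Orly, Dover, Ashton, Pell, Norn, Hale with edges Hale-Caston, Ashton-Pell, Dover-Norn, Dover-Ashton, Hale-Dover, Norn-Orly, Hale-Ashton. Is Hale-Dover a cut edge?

No

After removing Hale-Dover, the path Hale-Ashton-Dover still connects them, so the edge is not a bridge.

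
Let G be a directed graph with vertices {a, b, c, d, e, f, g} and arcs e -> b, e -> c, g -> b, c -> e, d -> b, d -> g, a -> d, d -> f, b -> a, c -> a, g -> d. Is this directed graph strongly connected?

No

There is no directed path from a to c, so the graph is not strongly connected.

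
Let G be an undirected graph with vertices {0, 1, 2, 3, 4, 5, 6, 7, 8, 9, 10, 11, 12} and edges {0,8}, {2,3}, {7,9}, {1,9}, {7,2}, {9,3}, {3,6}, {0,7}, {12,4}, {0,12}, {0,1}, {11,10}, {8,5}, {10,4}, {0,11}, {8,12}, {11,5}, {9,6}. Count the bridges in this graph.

The edges on the cycle 7-2-3-6-9-7 are not bridges since each lies on that cycle.
Every edge lies on some cycle, so there are no bridges.

0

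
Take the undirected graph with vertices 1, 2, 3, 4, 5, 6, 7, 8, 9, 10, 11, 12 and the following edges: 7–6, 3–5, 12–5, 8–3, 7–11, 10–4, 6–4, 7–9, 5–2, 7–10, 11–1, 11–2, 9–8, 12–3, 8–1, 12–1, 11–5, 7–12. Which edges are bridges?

none

The edges on the cycle 7-9-8-1-12-7 are not bridges since each lies on that cycle.
Every edge lies on some cycle, so there are no bridges.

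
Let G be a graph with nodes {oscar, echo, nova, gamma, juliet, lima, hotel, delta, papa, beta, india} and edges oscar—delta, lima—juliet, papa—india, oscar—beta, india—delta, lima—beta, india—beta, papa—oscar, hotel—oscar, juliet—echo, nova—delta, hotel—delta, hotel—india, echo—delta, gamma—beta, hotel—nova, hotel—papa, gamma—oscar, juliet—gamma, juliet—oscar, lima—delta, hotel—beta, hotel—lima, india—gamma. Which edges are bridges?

none

The edges on the cycle hotel-lima-juliet-echo-delta-hotel are not bridges since each lies on that cycle.
Every edge lies on some cycle, so there are no bridges.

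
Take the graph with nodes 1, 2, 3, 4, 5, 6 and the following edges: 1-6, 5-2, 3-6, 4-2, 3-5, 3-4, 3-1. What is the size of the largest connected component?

6

Starting from 1 we can reach 1, 2, 3, 4, 5, 6. That is one component of size 6.
The largest has 6 vertices.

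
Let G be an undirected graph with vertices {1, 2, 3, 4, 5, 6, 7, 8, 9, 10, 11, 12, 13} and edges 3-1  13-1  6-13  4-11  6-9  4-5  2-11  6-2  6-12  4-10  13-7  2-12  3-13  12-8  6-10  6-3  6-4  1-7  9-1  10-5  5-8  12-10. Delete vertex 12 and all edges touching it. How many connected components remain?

1

With 12 gone, the remaining components are: {1, 2, 3, 4, 5, 6, 7, 8, 9, 10, 11, 13}.
That is 1 component.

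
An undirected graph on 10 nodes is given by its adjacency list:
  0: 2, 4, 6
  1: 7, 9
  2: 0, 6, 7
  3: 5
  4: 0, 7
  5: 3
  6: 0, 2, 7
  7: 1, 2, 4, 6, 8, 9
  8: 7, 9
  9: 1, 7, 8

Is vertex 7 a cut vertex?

Yes

Deleting 7 raises the number of components from 2 to 3, so 7 is a cut vertex.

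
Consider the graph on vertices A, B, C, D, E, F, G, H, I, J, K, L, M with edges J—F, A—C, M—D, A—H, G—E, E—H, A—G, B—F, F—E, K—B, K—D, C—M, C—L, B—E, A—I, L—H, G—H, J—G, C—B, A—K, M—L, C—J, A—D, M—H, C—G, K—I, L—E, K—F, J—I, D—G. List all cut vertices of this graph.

none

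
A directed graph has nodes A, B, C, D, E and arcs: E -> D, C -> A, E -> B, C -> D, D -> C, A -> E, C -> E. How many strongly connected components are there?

2

{A, C, D, E} are all mutually reachable — one SCC of size 4.
{B} is an SCC by itself.
That gives 2 strongly connected components.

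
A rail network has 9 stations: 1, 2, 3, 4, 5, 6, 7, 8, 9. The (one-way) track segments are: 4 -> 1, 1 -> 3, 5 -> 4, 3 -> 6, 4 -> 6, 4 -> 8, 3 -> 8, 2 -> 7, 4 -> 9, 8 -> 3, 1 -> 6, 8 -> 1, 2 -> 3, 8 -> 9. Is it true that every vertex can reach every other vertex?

There is no directed path from 7 to 9, so the graph is not strongly connected.

No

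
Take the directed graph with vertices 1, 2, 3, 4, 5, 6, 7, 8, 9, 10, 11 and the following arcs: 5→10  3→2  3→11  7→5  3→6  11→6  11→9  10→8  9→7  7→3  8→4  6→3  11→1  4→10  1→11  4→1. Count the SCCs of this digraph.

2

{1, 3, 4, 5, 6, 7, 8, 9, 10, 11} are all mutually reachable — one SCC of size 10.
{2} is an SCC by itself.
That gives 2 strongly connected components.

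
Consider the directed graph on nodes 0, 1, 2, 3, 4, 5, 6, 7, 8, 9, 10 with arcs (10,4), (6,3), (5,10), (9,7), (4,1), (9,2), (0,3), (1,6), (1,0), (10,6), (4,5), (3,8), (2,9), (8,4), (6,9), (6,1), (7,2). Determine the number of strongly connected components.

{0, 1, 3, 4, 5, 6, 8, 10} are all mutually reachable — one SCC of size 8.
{2, 7, 9} are all mutually reachable — one SCC of size 3.
That gives 2 strongly connected components.

2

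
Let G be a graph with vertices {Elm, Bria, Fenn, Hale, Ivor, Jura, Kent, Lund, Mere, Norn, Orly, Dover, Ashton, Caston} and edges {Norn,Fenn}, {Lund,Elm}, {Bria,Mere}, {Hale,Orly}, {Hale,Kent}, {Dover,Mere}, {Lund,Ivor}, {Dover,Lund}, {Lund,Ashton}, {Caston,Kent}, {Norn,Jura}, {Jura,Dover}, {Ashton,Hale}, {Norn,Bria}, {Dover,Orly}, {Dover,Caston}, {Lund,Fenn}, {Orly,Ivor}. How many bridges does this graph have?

1

The edges on the cycle Dover-Lund-Ashton-Hale-Kent-Caston-Dover are not bridges since each lies on that cycle.
But removing Lund—Elm disconnects Lund from Elm — this is a bridge.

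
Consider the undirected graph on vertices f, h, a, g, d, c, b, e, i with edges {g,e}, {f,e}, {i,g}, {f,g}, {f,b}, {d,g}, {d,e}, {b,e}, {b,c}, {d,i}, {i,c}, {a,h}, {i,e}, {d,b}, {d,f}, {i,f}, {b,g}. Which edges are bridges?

a-h

The edges on the cycle d-i-g-e-b-d are not bridges since each lies on that cycle.
But removing h-a disconnects h from a — this is a bridge.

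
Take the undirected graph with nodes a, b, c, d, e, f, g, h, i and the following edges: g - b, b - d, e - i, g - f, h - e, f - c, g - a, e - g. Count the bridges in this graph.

removing e - i disconnects e from i; removing b - d disconnects b from d; removing f - c disconnects f from c; removing g - f disconnects g from f — these are bridges.
In total 8 edges are bridges.

8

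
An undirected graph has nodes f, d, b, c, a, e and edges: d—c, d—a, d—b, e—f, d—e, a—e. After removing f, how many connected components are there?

With f gone, the remaining components are: {a, b, c, d, e}.
That is 1 component.

1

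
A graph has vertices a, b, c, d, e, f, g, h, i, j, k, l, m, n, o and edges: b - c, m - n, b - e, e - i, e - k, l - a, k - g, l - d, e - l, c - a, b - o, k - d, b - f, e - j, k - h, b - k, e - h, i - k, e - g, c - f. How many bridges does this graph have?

The edges on the cycle b-e-l-a-c-b are not bridges since each lies on that cycle.
But removing m - n disconnects m from n; removing o - b disconnects o from b; removing j - e disconnects j from e — these are bridges.
That makes 3 bridges.

3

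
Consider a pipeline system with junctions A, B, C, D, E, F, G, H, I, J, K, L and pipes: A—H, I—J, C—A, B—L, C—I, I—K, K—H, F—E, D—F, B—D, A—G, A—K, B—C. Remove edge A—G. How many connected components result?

2

Before removal there is 1 component.
A—G is a bridge — removing it separates A's side from G's side.
After removal: 2 components.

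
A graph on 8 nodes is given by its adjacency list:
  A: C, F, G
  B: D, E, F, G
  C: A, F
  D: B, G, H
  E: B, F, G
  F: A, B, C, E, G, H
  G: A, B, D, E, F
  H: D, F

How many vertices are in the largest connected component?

Starting from A we can reach A, B, C, D, E, F, G, H. That is one component of size 8.
The largest has 8 vertices.

8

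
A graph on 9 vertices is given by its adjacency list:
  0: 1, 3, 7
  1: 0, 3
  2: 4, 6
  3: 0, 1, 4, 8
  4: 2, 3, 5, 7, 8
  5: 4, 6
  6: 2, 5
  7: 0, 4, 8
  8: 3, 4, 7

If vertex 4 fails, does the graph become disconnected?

Deleting 4 raises the number of components from 1 to 2, so 4 is a cut vertex.

Yes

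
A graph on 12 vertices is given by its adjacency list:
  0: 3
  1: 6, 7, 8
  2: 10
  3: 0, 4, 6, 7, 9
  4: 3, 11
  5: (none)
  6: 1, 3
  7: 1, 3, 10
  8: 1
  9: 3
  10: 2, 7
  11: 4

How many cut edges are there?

The edges on the cycle 7-3-6-1-7 are not bridges since each lies on that cycle.
But removing 3-0 disconnects 3 from 0; removing 7-10 disconnects 7 from 10; removing 11-4 disconnects 11 from 4; removing 1-8 disconnects 1 from 8 — these are bridges.
In total 7 edges are bridges.

7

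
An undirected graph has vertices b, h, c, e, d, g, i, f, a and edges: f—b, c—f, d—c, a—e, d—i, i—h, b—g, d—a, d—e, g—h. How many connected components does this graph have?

1

Starting from a we can reach a, b, c, d, e, f, g, h, i. That is one component of size 9.
Total: 1 component.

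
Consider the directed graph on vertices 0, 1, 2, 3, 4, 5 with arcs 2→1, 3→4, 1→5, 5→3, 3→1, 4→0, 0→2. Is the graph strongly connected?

Yes

From 5 we can reach every vertex (0, 1, 2, 3, 4, 5), and every vertex can reach 5 (0, 1, 2, 3, 4, 5). So the whole graph is one strongly connected component.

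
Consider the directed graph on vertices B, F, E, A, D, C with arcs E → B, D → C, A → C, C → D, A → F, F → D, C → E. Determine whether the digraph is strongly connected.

No

There is no directed path from F to A, so the graph is not strongly connected.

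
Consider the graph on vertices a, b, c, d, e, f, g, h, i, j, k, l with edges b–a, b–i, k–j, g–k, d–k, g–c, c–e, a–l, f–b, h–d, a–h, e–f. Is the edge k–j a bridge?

Yes

Removing k–j leaves no path between k and j: the component count goes from 1 to 2. So it is a bridge.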